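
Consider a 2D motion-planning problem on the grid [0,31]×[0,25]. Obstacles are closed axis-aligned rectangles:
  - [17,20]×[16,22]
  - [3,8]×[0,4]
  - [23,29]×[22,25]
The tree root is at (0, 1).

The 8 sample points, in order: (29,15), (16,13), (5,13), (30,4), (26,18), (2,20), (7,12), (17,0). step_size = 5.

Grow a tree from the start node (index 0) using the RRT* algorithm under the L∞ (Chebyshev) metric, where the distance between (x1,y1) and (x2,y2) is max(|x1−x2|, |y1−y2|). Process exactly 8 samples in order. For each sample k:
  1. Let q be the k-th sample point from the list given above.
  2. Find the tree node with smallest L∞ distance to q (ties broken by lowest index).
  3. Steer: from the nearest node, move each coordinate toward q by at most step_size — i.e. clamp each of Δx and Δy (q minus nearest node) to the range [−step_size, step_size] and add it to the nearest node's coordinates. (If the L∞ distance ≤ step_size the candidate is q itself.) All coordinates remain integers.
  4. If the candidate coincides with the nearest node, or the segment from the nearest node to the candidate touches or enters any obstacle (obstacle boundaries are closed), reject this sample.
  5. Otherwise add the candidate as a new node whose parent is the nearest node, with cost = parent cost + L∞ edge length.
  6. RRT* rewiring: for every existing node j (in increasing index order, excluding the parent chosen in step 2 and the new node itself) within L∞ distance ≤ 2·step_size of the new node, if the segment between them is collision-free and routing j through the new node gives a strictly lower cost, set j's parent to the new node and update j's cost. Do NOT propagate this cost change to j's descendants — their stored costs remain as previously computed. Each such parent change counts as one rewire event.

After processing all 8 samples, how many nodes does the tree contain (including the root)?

1. q=(29,15) nearest=0 d=29 new=(5,6) → blocked by [3,8]×[0,4], reject
2. q=(16,13) nearest=0 d=16 new=(5,6) → blocked by [3,8]×[0,4], reject
3. q=(5,13) nearest=0 d=12 new=(5,6) → blocked by [3,8]×[0,4], reject
4. q=(30,4) nearest=0 d=30 new=(5,4) → blocked by [3,8]×[0,4], reject
5. q=(26,18) nearest=0 d=26 new=(5,6) → blocked by [3,8]×[0,4], reject
6. q=(2,20) nearest=0 d=19 new=(2,6) → add node 1 parent=0 cost=5
7. q=(7,12) nearest=1 d=6 new=(7,11) → add node 2 parent=1 cost=10
8. q=(17,0) nearest=2 d=11 new=(12,6) → add node 3 parent=2 cost=15

Node count: 4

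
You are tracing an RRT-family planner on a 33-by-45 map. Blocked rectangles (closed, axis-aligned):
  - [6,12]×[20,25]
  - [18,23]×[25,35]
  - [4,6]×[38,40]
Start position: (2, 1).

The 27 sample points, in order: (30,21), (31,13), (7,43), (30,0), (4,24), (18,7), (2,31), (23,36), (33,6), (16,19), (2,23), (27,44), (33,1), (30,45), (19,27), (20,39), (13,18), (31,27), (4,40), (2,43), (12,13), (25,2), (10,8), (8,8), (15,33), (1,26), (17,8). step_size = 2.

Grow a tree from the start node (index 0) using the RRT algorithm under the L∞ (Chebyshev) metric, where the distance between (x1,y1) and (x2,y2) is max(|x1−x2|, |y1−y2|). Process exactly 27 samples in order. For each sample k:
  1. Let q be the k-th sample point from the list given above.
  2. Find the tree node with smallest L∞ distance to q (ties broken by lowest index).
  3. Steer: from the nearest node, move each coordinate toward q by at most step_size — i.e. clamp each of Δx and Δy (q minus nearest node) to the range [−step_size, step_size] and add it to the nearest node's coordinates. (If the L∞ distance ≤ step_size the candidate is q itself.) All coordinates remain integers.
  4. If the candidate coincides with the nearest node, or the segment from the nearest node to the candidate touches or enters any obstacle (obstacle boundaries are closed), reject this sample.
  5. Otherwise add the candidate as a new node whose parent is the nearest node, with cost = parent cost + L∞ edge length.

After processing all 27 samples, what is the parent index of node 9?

1. q=(30,21) nearest=0 d=28 new=(4,3) → add node 1 parent=0 cost=2
2. q=(31,13) nearest=1 d=27 new=(6,5) → add node 2 parent=1 cost=4
3. q=(7,43) nearest=2 d=38 new=(7,7) → add node 3 parent=2 cost=6
4. q=(30,0) nearest=3 d=23 new=(9,5) → add node 4 parent=3 cost=8
5. q=(4,24) nearest=3 d=17 new=(5,9) → add node 5 parent=3 cost=8
6. q=(18,7) nearest=4 d=9 new=(11,7) → add node 6 parent=4 cost=10
7. q=(2,31) nearest=5 d=22 new=(3,11) → add node 7 parent=5 cost=10
8. q=(23,36) nearest=7 d=25 new=(5,13) → add node 8 parent=7 cost=12
9. q=(33,6) nearest=6 d=22 new=(13,6) → add node 9 parent=6 cost=12
10. q=(16,19) nearest=5 d=11 new=(7,11) → add node 10 parent=5 cost=10
11. q=(2,23) nearest=8 d=10 new=(3,15) → add node 11 parent=8 cost=14
12. q=(27,44) nearest=11 d=29 new=(5,17) → add node 12 parent=11 cost=16
13. q=(33,1) nearest=9 d=20 new=(15,4) → add node 13 parent=9 cost=14
14. q=(30,45) nearest=12 d=28 new=(7,19) → add node 14 parent=12 cost=18
15. q=(19,27) nearest=14 d=12 new=(9,21) → blocked by [6,12]×[20,25], reject
16. q=(20,39) nearest=14 d=20 new=(9,21) → blocked by [6,12]×[20,25], reject
17. q=(13,18) nearest=14 d=6 new=(9,18) → add node 15 parent=14 cost=20
18. q=(31,27) nearest=6 d=20 new=(13,9) → add node 16 parent=6 cost=12
19. q=(4,40) nearest=14 d=21 new=(5,21) → blocked by [6,12]×[20,25], reject
20. q=(2,43) nearest=14 d=24 new=(5,21) → blocked by [6,12]×[20,25], reject
21. q=(12,13) nearest=16 d=4 new=(12,11) → add node 17 parent=16 cost=14
22. q=(25,2) nearest=13 d=10 new=(17,2) → add node 18 parent=13 cost=16
23. q=(10,8) nearest=6 d=1 new=(10,8) → add node 19 parent=6 cost=11
24. q=(8,8) nearest=3 d=1 new=(8,8) → add node 20 parent=3 cost=7
25. q=(15,33) nearest=14 d=14 new=(9,21) → blocked by [6,12]×[20,25], reject
26. q=(1,26) nearest=14 d=7 new=(5,21) → blocked by [6,12]×[20,25], reject
27. q=(17,8) nearest=9 d=4 new=(15,8) → add node 21 parent=9 cost=14

Parent of node 9: 6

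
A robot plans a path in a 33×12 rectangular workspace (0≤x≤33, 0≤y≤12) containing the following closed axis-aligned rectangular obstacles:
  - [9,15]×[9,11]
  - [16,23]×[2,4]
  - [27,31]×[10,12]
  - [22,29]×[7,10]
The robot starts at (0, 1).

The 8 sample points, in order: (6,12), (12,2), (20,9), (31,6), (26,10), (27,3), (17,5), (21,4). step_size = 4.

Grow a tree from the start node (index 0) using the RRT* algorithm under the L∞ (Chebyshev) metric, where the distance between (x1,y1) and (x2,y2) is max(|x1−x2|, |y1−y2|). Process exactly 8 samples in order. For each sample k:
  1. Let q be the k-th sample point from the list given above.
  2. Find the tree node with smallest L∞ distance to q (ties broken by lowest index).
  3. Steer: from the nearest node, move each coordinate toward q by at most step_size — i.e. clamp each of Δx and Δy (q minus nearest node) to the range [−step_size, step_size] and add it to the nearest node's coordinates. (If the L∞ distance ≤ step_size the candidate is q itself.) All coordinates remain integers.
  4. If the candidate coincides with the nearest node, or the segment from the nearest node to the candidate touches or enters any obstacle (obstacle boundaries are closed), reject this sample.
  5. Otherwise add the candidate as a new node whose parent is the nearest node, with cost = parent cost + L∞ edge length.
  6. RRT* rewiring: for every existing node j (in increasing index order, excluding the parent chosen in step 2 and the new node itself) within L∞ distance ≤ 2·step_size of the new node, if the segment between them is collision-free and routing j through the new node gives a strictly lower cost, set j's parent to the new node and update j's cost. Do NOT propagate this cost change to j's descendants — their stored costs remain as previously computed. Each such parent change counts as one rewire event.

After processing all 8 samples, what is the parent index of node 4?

1. q=(6,12) nearest=0 d=11 new=(4,5) → add node 1 parent=0 cost=4
2. q=(12,2) nearest=1 d=8 new=(8,2) → add node 2 parent=1 cost=8
3. q=(20,9) nearest=2 d=12 new=(12,6) → add node 3 parent=2 cost=12
4. q=(31,6) nearest=3 d=19 new=(16,6) → add node 4 parent=3 cost=16
5. q=(26,10) nearest=4 d=10 new=(20,10) → add node 5 parent=4 cost=20
6. q=(27,3) nearest=5 d=7 new=(24,6) → blocked by [22,29]×[7,10], reject
7. q=(17,5) nearest=4 d=1 new=(17,5) → add node 6 parent=4 cost=17
8. q=(21,4) nearest=6 d=4 new=(21,4) → blocked by [16,23]×[2,4], reject

Parent of node 4: 3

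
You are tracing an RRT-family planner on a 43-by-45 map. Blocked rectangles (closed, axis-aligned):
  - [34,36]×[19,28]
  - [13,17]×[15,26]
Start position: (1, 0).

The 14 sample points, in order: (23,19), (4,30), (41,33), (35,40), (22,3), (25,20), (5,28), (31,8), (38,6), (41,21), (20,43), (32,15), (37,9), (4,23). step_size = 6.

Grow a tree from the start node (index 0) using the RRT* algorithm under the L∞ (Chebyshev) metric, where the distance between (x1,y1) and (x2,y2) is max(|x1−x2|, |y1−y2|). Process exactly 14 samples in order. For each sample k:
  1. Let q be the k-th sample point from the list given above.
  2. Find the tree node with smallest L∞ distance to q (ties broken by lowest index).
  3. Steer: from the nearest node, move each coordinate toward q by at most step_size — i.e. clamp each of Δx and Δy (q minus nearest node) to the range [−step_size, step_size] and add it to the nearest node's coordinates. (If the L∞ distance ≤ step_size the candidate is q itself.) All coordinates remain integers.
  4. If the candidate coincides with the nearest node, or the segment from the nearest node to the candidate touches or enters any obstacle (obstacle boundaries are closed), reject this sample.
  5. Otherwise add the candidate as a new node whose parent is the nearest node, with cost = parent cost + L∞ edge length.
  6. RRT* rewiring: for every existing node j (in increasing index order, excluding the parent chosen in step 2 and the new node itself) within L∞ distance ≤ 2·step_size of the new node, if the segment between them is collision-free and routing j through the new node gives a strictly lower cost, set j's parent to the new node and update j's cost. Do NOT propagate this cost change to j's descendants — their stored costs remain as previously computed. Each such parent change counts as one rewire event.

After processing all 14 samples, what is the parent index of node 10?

1. q=(23,19) nearest=0 d=22 new=(7,6) → add node 1 parent=0 cost=6
2. q=(4,30) nearest=1 d=24 new=(4,12) → add node 2 parent=1 cost=12
3. q=(41,33) nearest=1 d=34 new=(13,12) → add node 3 parent=1 cost=12
4. q=(35,40) nearest=3 d=28 new=(19,18) → blocked by [13,17]×[15,26], reject
5. q=(22,3) nearest=3 d=9 new=(19,6) → add node 4 parent=3 cost=18
6. q=(25,20) nearest=3 d=12 new=(19,18) → blocked by [13,17]×[15,26], reject
7. q=(5,28) nearest=2 d=16 new=(5,18) → add node 5 parent=2 cost=18
8. q=(31,8) nearest=4 d=12 new=(25,8) → add node 6 parent=4 cost=24
9. q=(38,6) nearest=6 d=13 new=(31,6) → add node 7 parent=6 cost=30
10. q=(41,21) nearest=7 d=15 new=(37,12) → add node 8 parent=7 cost=36
11. q=(20,43) nearest=5 d=25 new=(11,24) → add node 9 parent=5 cost=24
12. q=(32,15) nearest=8 d=5 new=(32,15) → add node 10 parent=8 cost=41
13. q=(37,9) nearest=8 d=3 new=(37,9) → add node 11 parent=8 cost=39
14. q=(4,23) nearest=5 d=5 new=(4,23) → add node 12 parent=5 cost=23

Parent of node 10: 8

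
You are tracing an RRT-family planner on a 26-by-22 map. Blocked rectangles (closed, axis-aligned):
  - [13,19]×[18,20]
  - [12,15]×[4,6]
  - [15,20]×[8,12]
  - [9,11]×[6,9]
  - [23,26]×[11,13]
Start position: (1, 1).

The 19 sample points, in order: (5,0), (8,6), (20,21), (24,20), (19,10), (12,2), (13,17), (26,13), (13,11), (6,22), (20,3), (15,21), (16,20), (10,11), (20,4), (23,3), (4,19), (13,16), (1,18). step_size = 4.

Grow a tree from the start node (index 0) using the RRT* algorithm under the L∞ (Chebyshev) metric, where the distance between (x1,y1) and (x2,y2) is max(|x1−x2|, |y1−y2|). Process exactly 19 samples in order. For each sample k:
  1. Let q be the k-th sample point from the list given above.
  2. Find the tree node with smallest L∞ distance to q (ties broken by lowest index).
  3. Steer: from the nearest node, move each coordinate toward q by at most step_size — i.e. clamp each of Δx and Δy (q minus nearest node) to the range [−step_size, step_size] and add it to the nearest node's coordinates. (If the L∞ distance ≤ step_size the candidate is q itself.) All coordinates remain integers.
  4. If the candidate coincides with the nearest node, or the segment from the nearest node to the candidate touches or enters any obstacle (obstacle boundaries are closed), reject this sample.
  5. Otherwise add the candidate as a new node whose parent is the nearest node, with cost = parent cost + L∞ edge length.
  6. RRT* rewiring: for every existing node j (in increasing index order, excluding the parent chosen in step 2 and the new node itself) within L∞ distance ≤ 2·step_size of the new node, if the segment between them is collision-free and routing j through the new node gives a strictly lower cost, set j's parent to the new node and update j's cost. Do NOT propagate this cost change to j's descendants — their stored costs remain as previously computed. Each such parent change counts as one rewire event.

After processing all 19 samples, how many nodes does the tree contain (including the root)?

Node count: 14

1. q=(5,0) nearest=0 d=4 new=(5,0) → add node 1 parent=0 cost=4
2. q=(8,6) nearest=1 d=6 new=(8,4) → add node 2 parent=1 cost=8
3. q=(20,21) nearest=2 d=17 new=(12,8) → blocked by [9,11]×[6,9], reject
4. q=(24,20) nearest=2 d=16 new=(12,8) → blocked by [9,11]×[6,9], reject
5. q=(19,10) nearest=2 d=11 new=(12,8) → blocked by [9,11]×[6,9], reject
6. q=(12,2) nearest=2 d=4 new=(12,2) → add node 3 parent=2 cost=12
7. q=(13,17) nearest=2 d=13 new=(12,8) → blocked by [9,11]×[6,9], reject
8. q=(26,13) nearest=3 d=14 new=(16,6) → blocked by [12,15]×[4,6], reject
9. q=(13,11) nearest=2 d=7 new=(12,8) → blocked by [9,11]×[6,9], reject
10. q=(6,22) nearest=2 d=18 new=(6,8) → add node 4 parent=2 cost=12
11. q=(20,3) nearest=3 d=8 new=(16,3) → add node 5 parent=3 cost=16
12. q=(15,21) nearest=4 d=13 new=(10,12) → add node 6 parent=4 cost=16
13. q=(16,20) nearest=6 d=8 new=(14,16) → add node 7 parent=6 cost=20
14. q=(10,11) nearest=6 d=1 new=(10,11) → add node 8 parent=6 cost=17
15. q=(20,4) nearest=5 d=4 new=(20,4) → add node 9 parent=5 cost=20
16. q=(23,3) nearest=9 d=3 new=(23,3) → add node 10 parent=9 cost=23
17. q=(4,19) nearest=6 d=7 new=(6,16) → add node 11 parent=6 cost=20
18. q=(13,16) nearest=7 d=1 new=(13,16) → add node 12 parent=7 cost=21
19. q=(1,18) nearest=11 d=5 new=(2,18) → add node 13 parent=11 cost=24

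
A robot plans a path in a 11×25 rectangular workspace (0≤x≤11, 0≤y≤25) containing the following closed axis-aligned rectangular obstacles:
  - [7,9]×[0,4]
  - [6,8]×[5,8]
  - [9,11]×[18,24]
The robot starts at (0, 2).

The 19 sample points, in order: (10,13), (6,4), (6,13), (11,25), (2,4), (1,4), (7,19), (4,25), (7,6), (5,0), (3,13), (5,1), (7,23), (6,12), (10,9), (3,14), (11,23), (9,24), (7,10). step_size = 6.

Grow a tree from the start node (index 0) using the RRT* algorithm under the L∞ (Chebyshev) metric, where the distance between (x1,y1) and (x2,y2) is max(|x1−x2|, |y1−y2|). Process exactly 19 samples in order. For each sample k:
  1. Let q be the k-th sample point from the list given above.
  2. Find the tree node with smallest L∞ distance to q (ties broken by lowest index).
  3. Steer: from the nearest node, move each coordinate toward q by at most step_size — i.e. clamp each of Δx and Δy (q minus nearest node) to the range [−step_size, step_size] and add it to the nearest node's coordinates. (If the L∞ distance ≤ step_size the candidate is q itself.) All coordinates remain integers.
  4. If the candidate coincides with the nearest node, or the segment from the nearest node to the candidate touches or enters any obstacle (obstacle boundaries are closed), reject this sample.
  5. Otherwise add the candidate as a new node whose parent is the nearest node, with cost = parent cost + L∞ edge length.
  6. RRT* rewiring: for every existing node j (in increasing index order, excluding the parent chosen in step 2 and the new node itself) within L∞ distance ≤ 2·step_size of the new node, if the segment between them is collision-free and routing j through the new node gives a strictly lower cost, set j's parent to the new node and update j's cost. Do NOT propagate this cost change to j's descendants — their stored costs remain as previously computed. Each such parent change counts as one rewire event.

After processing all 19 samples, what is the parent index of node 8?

Parent of node 8: 6

1. q=(10,13) nearest=0 d=11 new=(6,8) → blocked by [6,8]×[5,8], reject
2. q=(6,4) nearest=0 d=6 new=(6,4) → add node 1 parent=0 cost=6
3. q=(6,13) nearest=1 d=9 new=(6,10) → blocked by [6,8]×[5,8], reject
4. q=(11,25) nearest=1 d=21 new=(11,10) → blocked by [6,8]×[5,8], reject
5. q=(2,4) nearest=0 d=2 new=(2,4) → add node 2 parent=0 cost=2
6. q=(1,4) nearest=2 d=1 new=(1,4) → add node 3 parent=2 cost=3
7. q=(7,19) nearest=1 d=15 new=(7,10) → blocked by [6,8]×[5,8], reject
8. q=(4,25) nearest=1 d=21 new=(4,10) → add node 4 parent=1 cost=12
9. q=(7,6) nearest=1 d=2 new=(7,6) → blocked by [6,8]×[5,8], reject
10. q=(5,0) nearest=1 d=4 new=(5,0) → add node 5 parent=1 cost=10
11. q=(3,13) nearest=4 d=3 new=(3,13) → add node 6 parent=4 cost=15
12. q=(5,1) nearest=5 d=1 new=(5,1) → add node 7 parent=5 cost=11
13. q=(7,23) nearest=6 d=10 new=(7,19) → add node 8 parent=6 cost=21
14. q=(6,12) nearest=4 d=2 new=(6,12) → add node 9 parent=4 cost=14
15. q=(10,9) nearest=9 d=4 new=(10,9) → add node 10 parent=9 cost=18
16. q=(3,14) nearest=6 d=1 new=(3,14) → add node 11 parent=6 cost=16
17. q=(11,23) nearest=8 d=4 new=(11,23) → blocked by [9,11]×[18,24], reject
18. q=(9,24) nearest=8 d=5 new=(9,24) → blocked by [9,11]×[18,24], reject
19. q=(7,10) nearest=9 d=2 new=(7,10) → add node 12 parent=9 cost=16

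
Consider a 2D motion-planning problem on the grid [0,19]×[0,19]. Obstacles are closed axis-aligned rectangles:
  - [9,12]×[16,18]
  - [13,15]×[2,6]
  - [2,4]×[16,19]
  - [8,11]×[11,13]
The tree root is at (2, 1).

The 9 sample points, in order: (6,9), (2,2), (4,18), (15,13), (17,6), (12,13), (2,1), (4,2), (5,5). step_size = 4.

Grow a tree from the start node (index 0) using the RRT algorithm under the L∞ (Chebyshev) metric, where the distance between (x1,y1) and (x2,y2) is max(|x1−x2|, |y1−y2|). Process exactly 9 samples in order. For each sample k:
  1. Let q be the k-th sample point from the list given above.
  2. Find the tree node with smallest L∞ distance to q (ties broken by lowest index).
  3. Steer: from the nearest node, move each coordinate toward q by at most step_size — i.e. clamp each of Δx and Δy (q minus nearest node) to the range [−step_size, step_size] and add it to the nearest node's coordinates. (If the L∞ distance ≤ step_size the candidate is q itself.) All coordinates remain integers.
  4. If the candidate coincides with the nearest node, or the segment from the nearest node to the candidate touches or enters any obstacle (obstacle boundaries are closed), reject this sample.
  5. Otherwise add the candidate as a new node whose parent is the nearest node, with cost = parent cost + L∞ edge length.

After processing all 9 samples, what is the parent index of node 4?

Parent of node 4: 1

1. q=(6,9) nearest=0 d=8 new=(6,5) → add node 1 parent=0 cost=4
2. q=(2,2) nearest=0 d=1 new=(2,2) → add node 2 parent=0 cost=1
3. q=(4,18) nearest=1 d=13 new=(4,9) → add node 3 parent=1 cost=8
4. q=(15,13) nearest=1 d=9 new=(10,9) → add node 4 parent=1 cost=8
5. q=(17,6) nearest=4 d=7 new=(14,6) → blocked by [13,15]×[2,6], reject
6. q=(12,13) nearest=4 d=4 new=(12,13) → blocked by [8,11]×[11,13], reject
7. q=(2,1) nearest=0 d=0 → coincident, reject
8. q=(4,2) nearest=0 d=2 new=(4,2) → add node 5 parent=0 cost=2
9. q=(5,5) nearest=1 d=1 new=(5,5) → add node 6 parent=1 cost=5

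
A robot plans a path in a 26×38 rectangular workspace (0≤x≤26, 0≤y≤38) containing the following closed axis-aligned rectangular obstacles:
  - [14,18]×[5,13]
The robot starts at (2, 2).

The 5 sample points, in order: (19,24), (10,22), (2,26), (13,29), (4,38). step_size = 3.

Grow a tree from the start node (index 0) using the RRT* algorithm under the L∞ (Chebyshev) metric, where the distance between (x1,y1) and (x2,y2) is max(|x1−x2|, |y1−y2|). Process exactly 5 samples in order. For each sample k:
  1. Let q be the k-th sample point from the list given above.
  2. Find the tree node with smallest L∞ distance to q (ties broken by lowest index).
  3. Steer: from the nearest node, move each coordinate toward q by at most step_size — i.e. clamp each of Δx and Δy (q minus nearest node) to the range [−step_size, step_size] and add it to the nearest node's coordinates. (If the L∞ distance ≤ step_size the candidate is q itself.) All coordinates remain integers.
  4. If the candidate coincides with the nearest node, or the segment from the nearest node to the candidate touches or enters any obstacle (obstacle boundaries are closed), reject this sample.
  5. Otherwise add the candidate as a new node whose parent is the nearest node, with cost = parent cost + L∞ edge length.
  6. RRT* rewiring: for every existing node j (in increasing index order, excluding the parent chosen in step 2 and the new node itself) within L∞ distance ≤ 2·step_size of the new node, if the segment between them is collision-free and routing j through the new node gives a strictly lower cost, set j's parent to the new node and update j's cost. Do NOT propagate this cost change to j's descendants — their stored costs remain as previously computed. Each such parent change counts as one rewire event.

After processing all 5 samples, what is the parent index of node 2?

Parent of node 2: 1

1. q=(19,24) nearest=0 d=22 new=(5,5) → add node 1 parent=0 cost=3
2. q=(10,22) nearest=1 d=17 new=(8,8) → add node 2 parent=1 cost=6
3. q=(2,26) nearest=2 d=18 new=(5,11) → add node 3 parent=2 cost=9
4. q=(13,29) nearest=3 d=18 new=(8,14) → add node 4 parent=3 cost=12
5. q=(4,38) nearest=4 d=24 new=(5,17) → add node 5 parent=4 cost=15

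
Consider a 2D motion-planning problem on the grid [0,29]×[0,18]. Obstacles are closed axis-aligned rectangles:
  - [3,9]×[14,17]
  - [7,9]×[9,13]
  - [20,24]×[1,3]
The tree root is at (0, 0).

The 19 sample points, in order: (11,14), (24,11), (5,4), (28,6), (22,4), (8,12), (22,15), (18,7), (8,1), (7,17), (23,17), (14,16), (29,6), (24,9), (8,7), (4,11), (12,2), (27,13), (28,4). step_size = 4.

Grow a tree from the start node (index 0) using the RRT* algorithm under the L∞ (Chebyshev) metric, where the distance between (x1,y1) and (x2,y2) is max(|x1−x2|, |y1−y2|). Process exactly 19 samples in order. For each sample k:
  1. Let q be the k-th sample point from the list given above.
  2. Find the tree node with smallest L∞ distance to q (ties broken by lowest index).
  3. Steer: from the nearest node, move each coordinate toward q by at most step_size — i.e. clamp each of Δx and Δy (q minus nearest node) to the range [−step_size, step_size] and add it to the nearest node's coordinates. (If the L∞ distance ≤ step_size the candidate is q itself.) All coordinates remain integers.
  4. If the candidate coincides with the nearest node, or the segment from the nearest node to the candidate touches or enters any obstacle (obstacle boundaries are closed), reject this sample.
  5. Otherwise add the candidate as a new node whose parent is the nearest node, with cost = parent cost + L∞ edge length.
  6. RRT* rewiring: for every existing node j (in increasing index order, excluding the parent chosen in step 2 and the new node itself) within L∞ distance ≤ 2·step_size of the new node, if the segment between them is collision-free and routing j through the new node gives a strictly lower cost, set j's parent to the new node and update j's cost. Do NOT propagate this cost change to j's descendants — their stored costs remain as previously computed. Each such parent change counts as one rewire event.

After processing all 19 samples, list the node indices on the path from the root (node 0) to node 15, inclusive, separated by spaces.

Path: 0 1 2 4 15

1. q=(11,14) nearest=0 d=14 new=(4,4) → add node 1 parent=0 cost=4
2. q=(24,11) nearest=1 d=20 new=(8,8) → add node 2 parent=1 cost=8
3. q=(5,4) nearest=1 d=1 new=(5,4) → add node 3 parent=1 cost=5
4. q=(28,6) nearest=2 d=20 new=(12,6) → add node 4 parent=2 cost=12
5. q=(22,4) nearest=4 d=10 new=(16,4) → add node 5 parent=4 cost=16
6. q=(8,12) nearest=2 d=4 new=(8,12) → blocked by [7,9]×[9,13], reject
7. q=(22,15) nearest=4 d=10 new=(16,10) → add node 6 parent=4 cost=16
8. q=(18,7) nearest=5 d=3 new=(18,7) → add node 7 parent=5 cost=19
9. q=(8,1) nearest=3 d=3 new=(8,1) → add node 8 parent=3 cost=8
10. q=(7,17) nearest=2 d=9 new=(7,12) → blocked by [7,9]×[9,13], reject
11. q=(23,17) nearest=6 d=7 new=(20,14) → add node 9 parent=6 cost=20
12. q=(14,16) nearest=6 d=6 new=(14,14) → add node 10 parent=6 cost=20
13. q=(29,6) nearest=9 d=9 new=(24,10) → add node 11 parent=9 cost=24
14. q=(24,9) nearest=11 d=1 new=(24,9) → add node 12 parent=11 cost=25
15. q=(8,7) nearest=2 d=1 new=(8,7) → add node 13 parent=2 cost=9; rewire 10→13 (16<20)
16. q=(4,11) nearest=2 d=4 new=(4,11) → add node 14 parent=2 cost=12
17. q=(12,2) nearest=4 d=4 new=(12,2) → add node 15 parent=4 cost=16
18. q=(27,13) nearest=11 d=3 new=(27,13) → add node 16 parent=11 cost=27
19. q=(28,4) nearest=12 d=5 new=(28,5) → add node 17 parent=12 cost=29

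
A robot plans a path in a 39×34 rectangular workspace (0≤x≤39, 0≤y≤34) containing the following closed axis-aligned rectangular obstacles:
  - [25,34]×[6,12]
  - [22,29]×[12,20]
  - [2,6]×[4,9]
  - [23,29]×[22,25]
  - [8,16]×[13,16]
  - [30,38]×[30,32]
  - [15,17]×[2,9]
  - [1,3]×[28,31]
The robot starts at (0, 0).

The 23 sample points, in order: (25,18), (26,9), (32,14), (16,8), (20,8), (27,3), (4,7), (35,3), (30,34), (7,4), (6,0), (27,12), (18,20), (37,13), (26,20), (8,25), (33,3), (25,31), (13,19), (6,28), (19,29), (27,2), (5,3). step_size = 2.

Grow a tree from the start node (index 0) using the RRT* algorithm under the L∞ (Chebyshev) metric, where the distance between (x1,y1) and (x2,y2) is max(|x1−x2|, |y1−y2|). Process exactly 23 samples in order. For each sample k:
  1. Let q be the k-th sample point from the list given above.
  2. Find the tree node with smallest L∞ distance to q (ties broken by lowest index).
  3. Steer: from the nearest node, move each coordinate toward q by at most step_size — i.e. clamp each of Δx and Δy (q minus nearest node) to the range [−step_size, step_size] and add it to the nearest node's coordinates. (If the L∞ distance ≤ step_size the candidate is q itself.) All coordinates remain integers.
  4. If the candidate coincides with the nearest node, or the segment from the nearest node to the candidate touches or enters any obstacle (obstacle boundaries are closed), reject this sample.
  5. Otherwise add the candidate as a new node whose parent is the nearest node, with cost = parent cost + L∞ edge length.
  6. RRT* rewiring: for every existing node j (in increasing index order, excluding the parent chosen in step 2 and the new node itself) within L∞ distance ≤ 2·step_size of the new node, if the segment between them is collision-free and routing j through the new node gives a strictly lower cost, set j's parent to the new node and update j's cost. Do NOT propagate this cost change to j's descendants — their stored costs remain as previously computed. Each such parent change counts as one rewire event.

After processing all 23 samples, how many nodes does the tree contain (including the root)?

Node count: 13

1. q=(25,18) nearest=0 d=25 new=(2,2) → add node 1 parent=0 cost=2
2. q=(26,9) nearest=1 d=24 new=(4,4) → blocked by [2,6]×[4,9], reject
3. q=(32,14) nearest=1 d=30 new=(4,4) → blocked by [2,6]×[4,9], reject
4. q=(16,8) nearest=1 d=14 new=(4,4) → blocked by [2,6]×[4,9], reject
5. q=(20,8) nearest=1 d=18 new=(4,4) → blocked by [2,6]×[4,9], reject
6. q=(27,3) nearest=1 d=25 new=(4,3) → add node 2 parent=1 cost=4
7. q=(4,7) nearest=2 d=4 new=(4,5) → blocked by [2,6]×[4,9], reject
8. q=(35,3) nearest=2 d=31 new=(6,3) → add node 3 parent=2 cost=6
9. q=(30,34) nearest=2 d=31 new=(6,5) → blocked by [2,6]×[4,9], reject
10. q=(7,4) nearest=3 d=1 new=(7,4) → add node 4 parent=3 cost=7
11. q=(6,0) nearest=2 d=3 new=(6,1) → add node 5 parent=2 cost=6
12. q=(27,12) nearest=4 d=20 new=(9,6) → add node 6 parent=4 cost=9
13. q=(18,20) nearest=6 d=14 new=(11,8) → add node 7 parent=6 cost=11
14. q=(37,13) nearest=7 d=26 new=(13,10) → add node 8 parent=7 cost=13
15. q=(26,20) nearest=8 d=13 new=(15,12) → add node 9 parent=8 cost=15
16. q=(8,25) nearest=9 d=13 new=(13,14) → blocked by [8,16]×[13,16], reject
17. q=(33,3) nearest=9 d=18 new=(17,10) → add node 10 parent=9 cost=17
18. q=(25,31) nearest=9 d=19 new=(17,14) → blocked by [8,16]×[13,16], reject
19. q=(13,19) nearest=9 d=7 new=(13,14) → blocked by [8,16]×[13,16], reject
20. q=(6,28) nearest=9 d=16 new=(13,14) → blocked by [8,16]×[13,16], reject
21. q=(19,29) nearest=9 d=17 new=(17,14) → blocked by [8,16]×[13,16], reject
22. q=(27,2) nearest=10 d=10 new=(19,8) → add node 11 parent=10 cost=19
23. q=(5,3) nearest=2 d=1 new=(5,3) → add node 12 parent=2 cost=5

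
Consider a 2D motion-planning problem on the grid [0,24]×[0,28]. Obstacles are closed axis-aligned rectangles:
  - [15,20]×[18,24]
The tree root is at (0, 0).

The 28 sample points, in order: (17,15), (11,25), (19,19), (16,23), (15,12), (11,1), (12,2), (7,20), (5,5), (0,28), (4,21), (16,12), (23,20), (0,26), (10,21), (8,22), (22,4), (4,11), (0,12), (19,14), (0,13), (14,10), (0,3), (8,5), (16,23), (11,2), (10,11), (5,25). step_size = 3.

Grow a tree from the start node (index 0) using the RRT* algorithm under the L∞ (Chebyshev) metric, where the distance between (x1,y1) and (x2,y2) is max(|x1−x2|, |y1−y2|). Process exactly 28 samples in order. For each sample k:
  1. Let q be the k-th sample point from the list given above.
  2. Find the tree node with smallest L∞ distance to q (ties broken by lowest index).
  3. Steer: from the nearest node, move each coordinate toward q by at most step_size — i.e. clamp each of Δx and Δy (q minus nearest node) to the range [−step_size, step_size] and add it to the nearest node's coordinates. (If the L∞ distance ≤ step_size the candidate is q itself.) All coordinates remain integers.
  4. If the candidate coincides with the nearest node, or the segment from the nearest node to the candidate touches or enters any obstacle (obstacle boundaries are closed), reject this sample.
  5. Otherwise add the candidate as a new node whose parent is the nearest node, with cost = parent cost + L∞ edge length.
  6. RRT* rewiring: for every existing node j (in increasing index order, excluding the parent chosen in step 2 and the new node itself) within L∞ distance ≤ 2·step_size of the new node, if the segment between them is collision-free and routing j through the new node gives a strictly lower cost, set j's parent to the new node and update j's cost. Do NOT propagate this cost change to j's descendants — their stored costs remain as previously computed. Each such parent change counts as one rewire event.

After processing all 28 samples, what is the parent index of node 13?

Parent of node 13: 5

1. q=(17,15) nearest=0 d=17 new=(3,3) → add node 1 parent=0 cost=3
2. q=(11,25) nearest=1 d=22 new=(6,6) → add node 2 parent=1 cost=6
3. q=(19,19) nearest=2 d=13 new=(9,9) → add node 3 parent=2 cost=9
4. q=(16,23) nearest=3 d=14 new=(12,12) → add node 4 parent=3 cost=12
5. q=(15,12) nearest=4 d=3 new=(15,12) → add node 5 parent=4 cost=15
6. q=(11,1) nearest=2 d=5 new=(9,3) → add node 6 parent=2 cost=9
7. q=(12,2) nearest=6 d=3 new=(12,2) → add node 7 parent=6 cost=12
8. q=(7,20) nearest=4 d=8 new=(9,15) → add node 8 parent=4 cost=15
9. q=(5,5) nearest=2 d=1 new=(5,5) → add node 9 parent=2 cost=7
10. q=(0,28) nearest=8 d=13 new=(6,18) → add node 10 parent=8 cost=18
11. q=(4,21) nearest=10 d=3 new=(4,21) → add node 11 parent=10 cost=21
12. q=(16,12) nearest=5 d=1 new=(16,12) → add node 12 parent=5 cost=16
13. q=(23,20) nearest=5 d=8 new=(18,15) → add node 13 parent=5 cost=18
14. q=(0,26) nearest=11 d=5 new=(1,24) → add node 14 parent=11 cost=24
15. q=(10,21) nearest=10 d=4 new=(9,21) → add node 15 parent=10 cost=21
16. q=(8,22) nearest=15 d=1 new=(8,22) → add node 16 parent=15 cost=22
17. q=(22,4) nearest=5 d=8 new=(18,9) → add node 17 parent=5 cost=18
18. q=(4,11) nearest=2 d=5 new=(4,9) → add node 18 parent=2 cost=9
19. q=(0,12) nearest=18 d=4 new=(1,12) → add node 19 parent=18 cost=12
20. q=(19,14) nearest=13 d=1 new=(19,14) → add node 20 parent=13 cost=19
21. q=(0,13) nearest=19 d=1 new=(0,13) → add node 21 parent=19 cost=13
22. q=(14,10) nearest=4 d=2 new=(14,10) → add node 22 parent=4 cost=14
23. q=(0,3) nearest=0 d=3 new=(0,3) → add node 23 parent=0 cost=3
24. q=(8,5) nearest=2 d=2 new=(8,5) → add node 24 parent=2 cost=8
25. q=(16,23) nearest=15 d=7 new=(12,23) → add node 25 parent=15 cost=24
26. q=(11,2) nearest=7 d=1 new=(11,2) → add node 26 parent=7 cost=13
27. q=(10,11) nearest=3 d=2 new=(10,11) → add node 27 parent=3 cost=11
28. q=(5,25) nearest=16 d=3 new=(5,25) → add node 28 parent=16 cost=25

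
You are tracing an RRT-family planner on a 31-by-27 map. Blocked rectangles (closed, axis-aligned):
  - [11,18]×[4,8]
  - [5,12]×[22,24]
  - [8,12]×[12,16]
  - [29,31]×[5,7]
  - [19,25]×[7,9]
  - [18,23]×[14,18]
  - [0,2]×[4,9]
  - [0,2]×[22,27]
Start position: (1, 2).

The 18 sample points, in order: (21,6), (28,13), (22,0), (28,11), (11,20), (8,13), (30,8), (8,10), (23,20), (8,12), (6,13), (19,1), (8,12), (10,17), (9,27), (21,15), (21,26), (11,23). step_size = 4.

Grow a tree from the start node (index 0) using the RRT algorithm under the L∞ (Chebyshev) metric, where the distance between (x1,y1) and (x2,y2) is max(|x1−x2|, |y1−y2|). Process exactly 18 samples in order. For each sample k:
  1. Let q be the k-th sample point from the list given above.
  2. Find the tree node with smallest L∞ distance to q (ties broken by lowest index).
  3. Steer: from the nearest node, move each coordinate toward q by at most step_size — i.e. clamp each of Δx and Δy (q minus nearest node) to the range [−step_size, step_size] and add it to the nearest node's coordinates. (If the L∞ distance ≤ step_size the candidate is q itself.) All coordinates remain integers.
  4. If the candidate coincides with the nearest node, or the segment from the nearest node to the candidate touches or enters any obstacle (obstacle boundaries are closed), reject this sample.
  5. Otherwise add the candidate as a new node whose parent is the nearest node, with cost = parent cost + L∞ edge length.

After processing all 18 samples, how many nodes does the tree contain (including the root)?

Node count: 9

1. q=(21,6) nearest=0 d=20 new=(5,6) → add node 1 parent=0 cost=4
2. q=(28,13) nearest=1 d=23 new=(9,10) → add node 2 parent=1 cost=8
3. q=(22,0) nearest=2 d=13 new=(13,6) → blocked by [11,18]×[4,8], reject
4. q=(28,11) nearest=2 d=19 new=(13,11) → add node 3 parent=2 cost=12
5. q=(11,20) nearest=3 d=9 new=(11,15) → blocked by [8,12]×[12,16], reject
6. q=(8,13) nearest=2 d=3 new=(8,13) → blocked by [8,12]×[12,16], reject
7. q=(30,8) nearest=3 d=17 new=(17,8) → blocked by [11,18]×[4,8], reject
8. q=(8,10) nearest=2 d=1 new=(8,10) → add node 4 parent=2 cost=9
9. q=(23,20) nearest=3 d=10 new=(17,15) → add node 5 parent=3 cost=16
10. q=(8,12) nearest=2 d=2 new=(8,12) → blocked by [8,12]×[12,16], reject
11. q=(6,13) nearest=2 d=3 new=(6,13) → add node 6 parent=2 cost=11
12. q=(19,1) nearest=2 d=10 new=(13,6) → blocked by [11,18]×[4,8], reject
13. q=(8,12) nearest=2 d=2 new=(8,12) → blocked by [8,12]×[12,16], reject
14. q=(10,17) nearest=6 d=4 new=(10,17) → blocked by [8,12]×[12,16], reject
15. q=(9,27) nearest=5 d=12 new=(13,19) → add node 7 parent=5 cost=20
16. q=(21,15) nearest=5 d=4 new=(21,15) → blocked by [18,23]×[14,18], reject
17. q=(21,26) nearest=7 d=8 new=(17,23) → add node 8 parent=7 cost=24
18. q=(11,23) nearest=7 d=4 new=(11,23) → blocked by [5,12]×[22,24], reject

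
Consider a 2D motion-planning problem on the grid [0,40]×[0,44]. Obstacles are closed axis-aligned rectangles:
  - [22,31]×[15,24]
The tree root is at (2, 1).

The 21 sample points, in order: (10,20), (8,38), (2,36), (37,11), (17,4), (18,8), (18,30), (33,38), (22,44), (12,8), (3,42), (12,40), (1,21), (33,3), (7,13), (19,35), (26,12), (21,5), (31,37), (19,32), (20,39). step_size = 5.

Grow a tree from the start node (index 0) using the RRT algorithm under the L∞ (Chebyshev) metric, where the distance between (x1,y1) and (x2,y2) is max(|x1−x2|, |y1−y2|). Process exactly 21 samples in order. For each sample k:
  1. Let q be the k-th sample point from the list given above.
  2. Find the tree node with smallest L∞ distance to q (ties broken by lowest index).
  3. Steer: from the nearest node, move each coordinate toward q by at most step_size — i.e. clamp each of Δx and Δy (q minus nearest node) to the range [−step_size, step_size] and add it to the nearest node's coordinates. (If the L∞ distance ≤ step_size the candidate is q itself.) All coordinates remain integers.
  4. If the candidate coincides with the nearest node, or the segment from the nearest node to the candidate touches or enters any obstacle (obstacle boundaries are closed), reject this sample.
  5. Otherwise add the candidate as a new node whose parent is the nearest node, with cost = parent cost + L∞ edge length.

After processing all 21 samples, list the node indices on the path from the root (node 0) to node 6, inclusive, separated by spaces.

Path: 0 1 2 4 5 6

1. q=(10,20) nearest=0 d=19 new=(7,6) → add node 1 parent=0 cost=5
2. q=(8,38) nearest=1 d=32 new=(8,11) → add node 2 parent=1 cost=10
3. q=(2,36) nearest=2 d=25 new=(3,16) → add node 3 parent=2 cost=15
4. q=(37,11) nearest=2 d=29 new=(13,11) → add node 4 parent=2 cost=15
5. q=(17,4) nearest=4 d=7 new=(17,6) → add node 5 parent=4 cost=20
6. q=(18,8) nearest=5 d=2 new=(18,8) → add node 6 parent=5 cost=22
7. q=(18,30) nearest=3 d=15 new=(8,21) → add node 7 parent=3 cost=20
8. q=(33,38) nearest=7 d=25 new=(13,26) → add node 8 parent=7 cost=25
9. q=(22,44) nearest=8 d=18 new=(18,31) → add node 9 parent=8 cost=30
10. q=(12,8) nearest=4 d=3 new=(12,8) → add node 10 parent=4 cost=18
11. q=(3,42) nearest=9 d=15 new=(13,36) → add node 11 parent=9 cost=35
12. q=(12,40) nearest=11 d=4 new=(12,40) → add node 12 parent=11 cost=39
13. q=(1,21) nearest=3 d=5 new=(1,21) → add node 13 parent=3 cost=20
14. q=(33,3) nearest=6 d=15 new=(23,3) → add node 14 parent=6 cost=27
15. q=(7,13) nearest=2 d=2 new=(7,13) → add node 15 parent=2 cost=12
16. q=(19,35) nearest=9 d=4 new=(19,35) → add node 16 parent=9 cost=34
17. q=(26,12) nearest=6 d=8 new=(23,12) → add node 17 parent=6 cost=27
18. q=(21,5) nearest=14 d=2 new=(21,5) → add node 18 parent=14 cost=29
19. q=(31,37) nearest=16 d=12 new=(24,37) → add node 19 parent=16 cost=39
20. q=(19,32) nearest=9 d=1 new=(19,32) → add node 20 parent=9 cost=31
21. q=(20,39) nearest=16 d=4 new=(20,39) → add node 21 parent=16 cost=38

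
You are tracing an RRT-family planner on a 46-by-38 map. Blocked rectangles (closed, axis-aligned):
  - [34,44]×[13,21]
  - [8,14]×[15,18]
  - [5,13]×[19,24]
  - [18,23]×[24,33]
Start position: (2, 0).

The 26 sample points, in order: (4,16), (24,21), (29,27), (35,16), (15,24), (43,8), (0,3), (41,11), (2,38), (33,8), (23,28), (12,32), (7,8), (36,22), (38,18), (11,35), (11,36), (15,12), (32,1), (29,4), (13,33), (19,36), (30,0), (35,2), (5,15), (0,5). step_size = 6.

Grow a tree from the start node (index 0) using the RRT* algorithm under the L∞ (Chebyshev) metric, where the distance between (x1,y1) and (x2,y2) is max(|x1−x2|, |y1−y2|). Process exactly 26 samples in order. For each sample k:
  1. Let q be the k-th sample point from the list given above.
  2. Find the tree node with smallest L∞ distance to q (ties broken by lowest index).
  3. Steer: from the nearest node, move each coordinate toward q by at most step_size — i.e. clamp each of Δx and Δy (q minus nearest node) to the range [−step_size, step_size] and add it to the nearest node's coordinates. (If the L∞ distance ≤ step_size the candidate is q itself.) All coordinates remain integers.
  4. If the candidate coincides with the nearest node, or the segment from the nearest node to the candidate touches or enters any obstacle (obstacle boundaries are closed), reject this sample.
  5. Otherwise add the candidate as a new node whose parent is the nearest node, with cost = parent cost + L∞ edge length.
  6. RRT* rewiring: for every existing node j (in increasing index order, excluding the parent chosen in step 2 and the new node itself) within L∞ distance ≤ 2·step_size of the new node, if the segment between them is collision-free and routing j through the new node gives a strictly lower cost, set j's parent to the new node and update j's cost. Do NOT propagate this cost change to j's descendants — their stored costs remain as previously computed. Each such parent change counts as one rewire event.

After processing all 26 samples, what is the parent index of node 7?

1. q=(4,16) nearest=0 d=16 new=(4,6) → add node 1 parent=0 cost=6
2. q=(24,21) nearest=1 d=20 new=(10,12) → add node 2 parent=1 cost=12
3. q=(29,27) nearest=2 d=19 new=(16,18) → blocked by [8,14]×[15,18], reject
4. q=(35,16) nearest=2 d=25 new=(16,16) → add node 3 parent=2 cost=18
5. q=(15,24) nearest=3 d=8 new=(15,22) → add node 4 parent=3 cost=24
6. q=(43,8) nearest=3 d=27 new=(22,10) → add node 5 parent=3 cost=24
7. q=(0,3) nearest=0 d=3 new=(0,3) → add node 6 parent=0 cost=3
8. q=(41,11) nearest=5 d=19 new=(28,11) → add node 7 parent=5 cost=30
9. q=(2,38) nearest=4 d=16 new=(9,28) → blocked by [5,13]×[19,24], reject
10. q=(33,8) nearest=7 d=5 new=(33,8) → add node 8 parent=7 cost=35
11. q=(23,28) nearest=4 d=8 new=(21,28) → blocked by [18,23]×[24,33], reject
12. q=(12,32) nearest=4 d=10 new=(12,28) → add node 9 parent=4 cost=30
13. q=(7,8) nearest=1 d=3 new=(7,8) → add node 10 parent=1 cost=9
14. q=(36,22) nearest=7 d=11 new=(34,17) → blocked by [34,44]×[13,21], reject
15. q=(38,18) nearest=7 d=10 new=(34,17) → blocked by [34,44]×[13,21], reject
16. q=(11,35) nearest=9 d=7 new=(11,34) → add node 11 parent=9 cost=36
17. q=(11,36) nearest=11 d=2 new=(11,36) → add node 12 parent=11 cost=38
18. q=(15,12) nearest=3 d=4 new=(15,12) → add node 13 parent=3 cost=22
19. q=(32,1) nearest=8 d=7 new=(32,2) → add node 14 parent=8 cost=41
20. q=(29,4) nearest=14 d=3 new=(29,4) → add node 15 parent=14 cost=44
21. q=(13,33) nearest=11 d=2 new=(13,33) → add node 16 parent=11 cost=38
22. q=(19,36) nearest=16 d=6 new=(19,36) → add node 17 parent=16 cost=44
23. q=(30,0) nearest=14 d=2 new=(30,0) → add node 18 parent=14 cost=43
24. q=(35,2) nearest=14 d=3 new=(35,2) → add node 19 parent=14 cost=44
25. q=(5,15) nearest=2 d=5 new=(5,15) → add node 20 parent=2 cost=17
26. q=(0,5) nearest=6 d=2 new=(0,5) → add node 21 parent=6 cost=5; rewire 20→21 (15<17)

Parent of node 7: 5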